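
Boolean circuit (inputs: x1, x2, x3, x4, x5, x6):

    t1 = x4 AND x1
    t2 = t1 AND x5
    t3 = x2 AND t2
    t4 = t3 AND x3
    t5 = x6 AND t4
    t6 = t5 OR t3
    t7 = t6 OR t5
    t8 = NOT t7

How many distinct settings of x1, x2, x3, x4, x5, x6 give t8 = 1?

t8 = NOT t7 must be 1, so t7 = 0.
t7 = t6 OR t5 must be 0, so both t6 = 0 and t5 = 0.
Enumerating the 64 input combinations, 60 give t8 = 1 and 4 give t8 = 0.

60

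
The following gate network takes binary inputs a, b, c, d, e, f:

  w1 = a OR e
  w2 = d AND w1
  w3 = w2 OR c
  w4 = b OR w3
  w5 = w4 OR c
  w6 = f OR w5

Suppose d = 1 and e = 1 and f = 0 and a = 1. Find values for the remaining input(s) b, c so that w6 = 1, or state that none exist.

b=1 c=0

Check with d = 1 and e = 1 and f = 0 and a = 1 and b=1, c=0:
w1 = a OR e = 1 OR 1 = 1
w2 = d AND w1 = 1 AND 1 = 1
w3 = w2 OR c = 1 OR 0 = 1
w4 = b OR w3 = 1 OR 1 = 1
w5 = w4 OR c = 1 OR 0 = 1
w6 = f OR w5 = 0 OR 1 = 1
So w6 = 1.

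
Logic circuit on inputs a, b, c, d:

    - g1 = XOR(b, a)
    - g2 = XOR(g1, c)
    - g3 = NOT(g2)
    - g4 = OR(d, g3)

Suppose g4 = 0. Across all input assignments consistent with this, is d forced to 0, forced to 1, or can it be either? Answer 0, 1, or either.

0

g4 = OR(d, g3) must be 0, so both d = 0 and g3 = 0.
g3 = NOT(g2) must be 0, so g2 = 1.
Every assignment with g4 = 0 has d = 0; there are 4 such assignment(s).
  a=0, b=0, c=1, d=0
  a=0, b=1, c=0, d=0
  a=1, b=0, c=0, d=0
  a=1, b=1, c=1, d=0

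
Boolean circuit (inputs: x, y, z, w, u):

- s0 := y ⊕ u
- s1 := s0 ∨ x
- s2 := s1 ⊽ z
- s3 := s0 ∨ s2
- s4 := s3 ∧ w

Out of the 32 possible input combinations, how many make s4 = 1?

s4 = s3 ∧ w must be 1, so both s3 = 1 and w = 1.
s3 = s0 ∨ s2 must be 1, so at least one of s0, s2 is 1.
Enumerating the 32 input combinations, 10 give s4 = 1 and 22 give s4 = 0.

10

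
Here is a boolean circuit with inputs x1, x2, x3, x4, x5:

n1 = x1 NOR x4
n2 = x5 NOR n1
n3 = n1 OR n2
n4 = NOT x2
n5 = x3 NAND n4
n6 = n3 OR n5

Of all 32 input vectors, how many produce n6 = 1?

29

n6 = n3 OR n5 must be 1, so at least one of n3, n5 is 1.
Enumerating the 32 input combinations, 29 give n6 = 1 and 3 give n6 = 0.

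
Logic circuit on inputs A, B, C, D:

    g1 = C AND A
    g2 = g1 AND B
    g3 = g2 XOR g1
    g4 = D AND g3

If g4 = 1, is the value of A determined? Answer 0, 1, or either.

1

g4 = D AND g3 must be 1, so both D = 1 and g3 = 1.
g3 = g2 XOR g1 must be 1, so g2 and g1 differ.
Every assignment with g4 = 1 has A = 1; there are 1 such assignment(s).
  A=1, B=0, C=1, D=1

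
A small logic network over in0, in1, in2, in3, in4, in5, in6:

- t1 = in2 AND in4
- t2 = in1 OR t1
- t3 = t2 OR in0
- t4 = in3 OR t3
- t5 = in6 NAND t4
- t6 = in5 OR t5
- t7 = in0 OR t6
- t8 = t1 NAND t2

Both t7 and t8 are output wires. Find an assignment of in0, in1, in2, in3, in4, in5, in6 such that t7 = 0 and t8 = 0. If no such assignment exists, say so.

Check with in0=0, in1=1, in2=1, in3=1, in4=1, in5=0, in6=1:
t1 = in2 AND in4 = 1 AND 1 = 1
t2 = in1 OR t1 = 1 OR 1 = 1
t3 = t2 OR in0 = 1 OR 0 = 1
t4 = in3 OR t3 = 1 OR 1 = 1
t5 = in6 NAND t4 = 1 NAND 1 = 0
t6 = in5 OR t5 = 0 OR 0 = 0
t7 = in0 OR t6 = 0 OR 0 = 0
t8 = t1 NAND t2 = 1 NAND 1 = 0
So t7 = 0 and t8 = 0.

in0=0, in1=1, in2=1, in3=1, in4=1, in5=0, in6=1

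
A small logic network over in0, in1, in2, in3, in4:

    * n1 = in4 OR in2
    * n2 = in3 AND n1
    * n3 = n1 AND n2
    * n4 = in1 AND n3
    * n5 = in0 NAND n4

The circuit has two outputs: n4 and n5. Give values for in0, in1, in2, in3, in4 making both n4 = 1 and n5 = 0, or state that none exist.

Check with in0=1, in1=1, in2=0, in3=1, in4=1:
n1 = in4 OR in2 = 1 OR 0 = 1
n2 = in3 AND n1 = 1 AND 1 = 1
n3 = n1 AND n2 = 1 AND 1 = 1
n4 = in1 AND n3 = 1 AND 1 = 1
n5 = in0 NAND n4 = 1 NAND 1 = 0
So n4 = 1 and n5 = 0.

in0=1, in1=1, in2=0, in3=1, in4=1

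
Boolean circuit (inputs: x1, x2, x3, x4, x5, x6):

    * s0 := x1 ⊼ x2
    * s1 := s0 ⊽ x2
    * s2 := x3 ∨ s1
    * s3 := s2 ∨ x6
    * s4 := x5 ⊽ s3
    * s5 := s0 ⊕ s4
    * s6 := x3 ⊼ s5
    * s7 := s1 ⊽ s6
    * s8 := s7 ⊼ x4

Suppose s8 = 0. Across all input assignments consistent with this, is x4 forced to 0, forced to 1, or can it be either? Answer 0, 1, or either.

1

s8 = s7 ⊼ x4 must be 0, so both s7 = 1 and x4 = 1.
Every assignment with s8 = 0 has x4 = 1; there are 12 such assignment(s).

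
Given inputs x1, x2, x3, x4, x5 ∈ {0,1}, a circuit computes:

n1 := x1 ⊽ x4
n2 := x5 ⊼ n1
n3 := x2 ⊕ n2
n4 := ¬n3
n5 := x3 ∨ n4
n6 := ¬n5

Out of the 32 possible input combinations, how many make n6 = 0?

n6 = ¬n5 must be 0, so n5 = 1.
n5 = x3 ∨ n4 must be 1, so at least one of x3, n4 is 1.
Enumerating the 32 input combinations, 24 give n6 = 0 and 8 give n6 = 1.

24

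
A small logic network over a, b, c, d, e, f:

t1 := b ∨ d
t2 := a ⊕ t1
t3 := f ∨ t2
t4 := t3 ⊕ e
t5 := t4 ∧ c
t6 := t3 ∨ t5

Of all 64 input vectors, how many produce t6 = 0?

t6 = t3 ∨ t5 must be 0, so both t3 = 0 and t5 = 0.
t3 = f ∨ t2 must be 0, so both f = 0 and t2 = 0.
t5 = t4 ∧ c must be 0, so at least one of t4, c is 0.
Enumerating the 64 input combinations, 12 give t6 = 0 and 52 give t6 = 1.

12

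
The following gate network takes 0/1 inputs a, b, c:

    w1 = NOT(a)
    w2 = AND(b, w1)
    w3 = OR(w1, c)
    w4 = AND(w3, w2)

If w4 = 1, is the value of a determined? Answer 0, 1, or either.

0

w4 = AND(w3, w2) must be 1, so both w3 = 1 and w2 = 1.
w3 = OR(w1, c) must be 1, so at least one of w1, c is 1.
w2 = AND(b, w1) must be 1, so both b = 1 and w1 = 1.
Every assignment with w4 = 1 has a = 0; there are 2 such assignment(s).
  a=0, b=1, c=0
  a=0, b=1, c=1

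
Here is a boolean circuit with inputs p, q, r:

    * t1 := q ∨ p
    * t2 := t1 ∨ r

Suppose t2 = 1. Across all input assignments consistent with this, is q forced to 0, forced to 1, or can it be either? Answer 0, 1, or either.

either

Both values of q occur among assignments with t2 = 1:
  q=0: p=0, q=0, r=1
  q=1: p=0, q=1, r=0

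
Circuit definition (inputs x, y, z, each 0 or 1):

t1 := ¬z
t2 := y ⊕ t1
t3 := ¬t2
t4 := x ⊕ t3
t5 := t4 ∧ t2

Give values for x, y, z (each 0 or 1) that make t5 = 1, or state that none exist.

Check with x=1, y=0, z=0:
t1 = ¬z = ¬0 = 1
t2 = y ⊕ t1 = 0 ⊕ 1 = 1
t3 = ¬t2 = ¬1 = 0
t4 = x ⊕ t3 = 1 ⊕ 0 = 1
t5 = t4 ∧ t2 = 1 ∧ 1 = 1
So t5 = 1 as required.

x=1, y=0, z=0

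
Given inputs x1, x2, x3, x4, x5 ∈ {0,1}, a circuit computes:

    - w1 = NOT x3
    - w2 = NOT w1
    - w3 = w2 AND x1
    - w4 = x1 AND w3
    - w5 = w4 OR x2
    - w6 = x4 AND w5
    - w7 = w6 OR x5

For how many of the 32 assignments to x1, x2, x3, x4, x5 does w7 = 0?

11

w7 = w6 OR x5 must be 0, so both w6 = 0 and x5 = 0.
w6 = x4 AND w5 must be 0, so at least one of x4, w5 is 0.
Enumerating the 32 input combinations, 11 give w7 = 0 and 21 give w7 = 1.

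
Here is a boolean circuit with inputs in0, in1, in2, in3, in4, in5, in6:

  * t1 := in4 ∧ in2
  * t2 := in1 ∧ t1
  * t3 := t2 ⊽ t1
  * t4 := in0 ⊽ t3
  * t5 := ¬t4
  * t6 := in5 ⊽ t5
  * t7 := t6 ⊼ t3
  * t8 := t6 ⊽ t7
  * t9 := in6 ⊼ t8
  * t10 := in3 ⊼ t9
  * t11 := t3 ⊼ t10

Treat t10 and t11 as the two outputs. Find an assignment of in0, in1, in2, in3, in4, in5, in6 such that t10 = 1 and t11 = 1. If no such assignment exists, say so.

in0=1, in1=1, in2=1, in3=0, in4=1, in5=1, in6=1

Check with in0=1, in1=1, in2=1, in3=0, in4=1, in5=1, in6=1:
t1 = in4 ∧ in2 = 1 ∧ 1 = 1
t2 = in1 ∧ t1 = 1 ∧ 1 = 1
t3 = t2 ⊽ t1 = 1 ⊽ 1 = 0
t4 = in0 ⊽ t3 = 1 ⊽ 0 = 0
t5 = ¬t4 = ¬0 = 1
t6 = in5 ⊽ t5 = 1 ⊽ 1 = 0
t7 = t6 ⊼ t3 = 0 ⊼ 0 = 1
t8 = t6 ⊽ t7 = 0 ⊽ 1 = 0
t9 = in6 ⊼ t8 = 1 ⊼ 0 = 1
t10 = in3 ⊼ t9 = 0 ⊼ 1 = 1
t11 = t3 ⊼ t10 = 0 ⊼ 1 = 1
So t10 = 1 and t11 = 1.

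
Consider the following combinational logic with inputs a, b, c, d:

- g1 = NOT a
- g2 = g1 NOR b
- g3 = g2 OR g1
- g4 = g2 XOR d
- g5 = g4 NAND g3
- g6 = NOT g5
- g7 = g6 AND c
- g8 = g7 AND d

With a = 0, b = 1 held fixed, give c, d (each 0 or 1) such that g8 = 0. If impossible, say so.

c=0 d=1

Check with a = 0, b = 1 and c=0, d=1:
g1 = NOT a = NOT 0 = 1
g2 = g1 NOR b = 1 NOR 1 = 0
g3 = g2 OR g1 = 0 OR 1 = 1
g4 = g2 XOR d = 0 XOR 1 = 1
g5 = g4 NAND g3 = 1 NAND 1 = 0
g6 = NOT g5 = NOT 0 = 1
g7 = g6 AND c = 1 AND 0 = 0
g8 = g7 AND d = 0 AND 1 = 0
So g8 = 0.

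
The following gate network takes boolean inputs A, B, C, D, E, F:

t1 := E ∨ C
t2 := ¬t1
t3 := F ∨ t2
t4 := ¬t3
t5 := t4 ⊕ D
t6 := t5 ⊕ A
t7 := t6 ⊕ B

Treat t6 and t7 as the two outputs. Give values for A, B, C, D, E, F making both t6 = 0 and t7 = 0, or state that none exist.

A=0 B=0 C=0 D=0 E=1 F=1

Check with A=0 B=0 C=0 D=0 E=1 F=1:
t1 = E ∨ C = 1 ∨ 0 = 1
t2 = ¬t1 = ¬1 = 0
t3 = F ∨ t2 = 1 ∨ 0 = 1
t4 = ¬t3 = ¬1 = 0
t5 = t4 ⊕ D = 0 ⊕ 0 = 0
t6 = t5 ⊕ A = 0 ⊕ 0 = 0
t7 = t6 ⊕ B = 0 ⊕ 0 = 0
So t6 = 0 and t7 = 0.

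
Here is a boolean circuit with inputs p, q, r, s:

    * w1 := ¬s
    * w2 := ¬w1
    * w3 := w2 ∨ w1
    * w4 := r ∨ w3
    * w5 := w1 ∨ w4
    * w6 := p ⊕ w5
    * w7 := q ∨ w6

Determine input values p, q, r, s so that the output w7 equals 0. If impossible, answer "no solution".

p=1 q=0 r=1 s=0

w7 = q ∨ w6 must be 0, so both q = 0 and w6 = 0.
w6 = p ⊕ w5 must be 0, so p and w5 are equal.
Check with p=1 q=0 r=1 s=0:
w1 = ¬s = ¬0 = 1
w2 = ¬w1 = ¬1 = 0
w3 = w2 ∨ w1 = 0 ∨ 1 = 1
w4 = r ∨ w3 = 1 ∨ 1 = 1
w5 = w1 ∨ w4 = 1 ∨ 1 = 1
w6 = p ⊕ w5 = 1 ⊕ 1 = 0
w7 = q ∨ w6 = 0 ∨ 0 = 0
So w7 = 0 as required.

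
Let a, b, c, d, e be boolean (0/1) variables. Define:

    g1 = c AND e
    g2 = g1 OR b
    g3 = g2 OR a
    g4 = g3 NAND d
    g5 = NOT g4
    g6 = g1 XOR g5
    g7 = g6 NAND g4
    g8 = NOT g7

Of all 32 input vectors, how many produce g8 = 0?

g8 = NOT g7 must be 0, so g7 = 1.
g7 = g6 NAND g4 must be 1, so at least one of g6, g4 is 0.
Enumerating the 32 input combinations, 28 give g8 = 0 and 4 give g8 = 1.

28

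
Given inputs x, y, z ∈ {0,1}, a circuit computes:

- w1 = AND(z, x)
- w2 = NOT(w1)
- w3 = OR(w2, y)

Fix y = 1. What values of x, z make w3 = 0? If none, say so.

no solution exists

With y = 1 fixed, none of the 4 settings of x, z give w3 = 0.
For example, with x=0, z=0:
w1 = AND(z, x) = AND(0, 0) = 0
w2 = NOT(w1) = NOT 0 = 1
w3 = OR(w2, y) = OR(1, 1) = 1
giving w3 = 1 ≠ 0.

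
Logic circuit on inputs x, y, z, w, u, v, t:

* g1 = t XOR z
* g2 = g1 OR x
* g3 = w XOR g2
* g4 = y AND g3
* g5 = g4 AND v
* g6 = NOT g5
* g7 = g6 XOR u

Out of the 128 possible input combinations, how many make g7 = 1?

g7 = g6 XOR u must be 1, so g6 and u differ.
Enumerating the 128 input combinations, 64 give g7 = 1 and 64 give g7 = 0.

64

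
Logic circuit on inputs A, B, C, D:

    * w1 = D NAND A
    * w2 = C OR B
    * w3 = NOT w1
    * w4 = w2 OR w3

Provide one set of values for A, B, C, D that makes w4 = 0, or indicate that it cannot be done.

A=0, B=0, C=0, D=1

w4 = w2 OR w3 must be 0, so both w2 = 0 and w3 = 0.
Check with A=0, B=0, C=0, D=1:
w1 = D NAND A = 1 NAND 0 = 1
w2 = C OR B = 0 OR 0 = 0
w3 = NOT w1 = NOT 1 = 0
w4 = w2 OR w3 = 0 OR 0 = 0
So w4 = 0 as required.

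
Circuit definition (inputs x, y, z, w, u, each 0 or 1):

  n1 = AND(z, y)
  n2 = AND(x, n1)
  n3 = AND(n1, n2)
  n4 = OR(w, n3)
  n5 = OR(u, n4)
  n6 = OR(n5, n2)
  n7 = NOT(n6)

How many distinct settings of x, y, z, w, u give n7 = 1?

7

n7 = NOT(n6) must be 1, so n6 = 0.
Enumerating the 32 input combinations, 7 give n7 = 1 and 25 give n7 = 0.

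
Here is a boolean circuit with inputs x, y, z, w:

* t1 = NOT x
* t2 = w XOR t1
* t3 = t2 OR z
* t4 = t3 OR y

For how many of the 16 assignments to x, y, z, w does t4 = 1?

t4 = t3 OR y must be 1, so at least one of t3, y is 1.
Enumerating the 16 input combinations, 14 give t4 = 1 and 2 give t4 = 0.

14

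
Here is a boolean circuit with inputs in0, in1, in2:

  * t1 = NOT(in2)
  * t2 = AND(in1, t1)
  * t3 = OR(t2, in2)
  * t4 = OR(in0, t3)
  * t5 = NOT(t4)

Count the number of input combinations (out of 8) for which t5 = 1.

1

t5 = NOT(t4) must be 1, so t4 = 0.
t4 = OR(in0, t3) must be 0, so both in0 = 0 and t3 = 0.
t3 = OR(t2, in2) must be 0, so both t2 = 0 and in2 = 0.
Satisfying assignments:
  in0=0, in1=0, in2=0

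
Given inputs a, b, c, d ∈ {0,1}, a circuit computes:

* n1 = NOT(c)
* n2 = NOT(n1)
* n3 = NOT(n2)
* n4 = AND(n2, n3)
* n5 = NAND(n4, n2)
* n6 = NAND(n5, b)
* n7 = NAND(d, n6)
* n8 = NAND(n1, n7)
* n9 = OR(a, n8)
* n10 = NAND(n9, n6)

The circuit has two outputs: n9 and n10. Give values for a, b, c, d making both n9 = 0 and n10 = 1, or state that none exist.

a=0, b=1, c=0, d=0

Check with a=0, b=1, c=0, d=0:
n1 = NOT(c) = NOT 0 = 1
n2 = NOT(n1) = NOT 1 = 0
n3 = NOT(n2) = NOT 0 = 1
n4 = AND(n2, n3) = AND(0, 1) = 0
n5 = NAND(n4, n2) = NAND(0, 0) = 1
n6 = NAND(n5, b) = NAND(1, 1) = 0
n7 = NAND(d, n6) = NAND(0, 0) = 1
n8 = NAND(n1, n7) = NAND(1, 1) = 0
n9 = OR(a, n8) = OR(0, 0) = 0
n10 = NAND(n9, n6) = NAND(0, 0) = 1
So n9 = 0 and n10 = 1.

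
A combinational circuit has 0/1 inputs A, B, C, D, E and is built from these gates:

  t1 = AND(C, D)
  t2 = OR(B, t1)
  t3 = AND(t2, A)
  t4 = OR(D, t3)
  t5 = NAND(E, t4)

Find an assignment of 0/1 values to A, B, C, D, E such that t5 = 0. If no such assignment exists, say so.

A=1 B=0 C=0 D=1 E=1

Check with A=1 B=0 C=0 D=1 E=1:
t1 = AND(C, D) = AND(0, 1) = 0
t2 = OR(B, t1) = OR(0, 0) = 0
t3 = AND(t2, A) = AND(0, 1) = 0
t4 = OR(D, t3) = OR(1, 0) = 1
t5 = NAND(E, t4) = NAND(1, 1) = 0
So t5 = 0 as required.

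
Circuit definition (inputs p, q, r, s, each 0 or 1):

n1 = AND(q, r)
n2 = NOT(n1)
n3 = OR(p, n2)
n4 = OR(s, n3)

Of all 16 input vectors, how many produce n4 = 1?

n4 = OR(s, n3) must be 1, so at least one of s, n3 is 1.
Enumerating the 16 input combinations, 15 give n4 = 1 and 1 give n4 = 0.

15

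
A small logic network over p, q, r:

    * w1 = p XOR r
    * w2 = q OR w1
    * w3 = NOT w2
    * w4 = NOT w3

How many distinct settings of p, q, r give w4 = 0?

w4 = NOT w3 must be 0, so w3 = 1.
w3 = NOT w2 must be 1, so w2 = 0.
w2 = q OR w1 must be 0, so both q = 0 and w1 = 0.
Enumerating the 8 input combinations, 2 give w4 = 0 and 6 give w4 = 1.

2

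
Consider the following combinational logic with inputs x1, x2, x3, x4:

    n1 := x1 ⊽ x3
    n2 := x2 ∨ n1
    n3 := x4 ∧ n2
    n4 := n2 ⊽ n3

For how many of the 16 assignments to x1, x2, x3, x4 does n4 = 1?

n4 = n2 ⊽ n3 must be 1, so both n2 = 0 and n3 = 0.
Satisfying assignments:
  x1=0, x2=0, x3=1, x4=0
  x1=0, x2=0, x3=1, x4=1
  x1=1, x2=0, x3=0, x4=0
  x1=1, x2=0, x3=0, x4=1
  x1=1, x2=0, x3=1, x4=0
  x1=1, x2=0, x3=1, x4=1

6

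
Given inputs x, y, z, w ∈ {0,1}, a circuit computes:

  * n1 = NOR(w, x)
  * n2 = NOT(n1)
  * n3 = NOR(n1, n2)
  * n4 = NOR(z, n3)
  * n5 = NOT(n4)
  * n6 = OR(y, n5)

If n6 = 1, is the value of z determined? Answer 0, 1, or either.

Both values of z occur among assignments with n6 = 1:
  z=0: x=0, y=1, z=0, w=0
  z=1: x=0, y=0, z=1, w=0

either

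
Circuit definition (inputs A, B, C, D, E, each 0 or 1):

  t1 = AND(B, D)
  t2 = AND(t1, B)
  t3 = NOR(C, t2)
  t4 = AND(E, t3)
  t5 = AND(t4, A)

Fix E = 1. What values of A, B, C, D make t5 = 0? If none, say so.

Check with E = 1 and A=0, B=0, C=0, D=0:
t1 = AND(B, D) = AND(0, 0) = 0
t2 = AND(t1, B) = AND(0, 0) = 0
t3 = NOR(C, t2) = NOR(0, 0) = 1
t4 = AND(E, t3) = AND(1, 1) = 1
t5 = AND(t4, A) = AND(1, 0) = 0
So t5 = 0.

A=0 B=0 C=0 D=0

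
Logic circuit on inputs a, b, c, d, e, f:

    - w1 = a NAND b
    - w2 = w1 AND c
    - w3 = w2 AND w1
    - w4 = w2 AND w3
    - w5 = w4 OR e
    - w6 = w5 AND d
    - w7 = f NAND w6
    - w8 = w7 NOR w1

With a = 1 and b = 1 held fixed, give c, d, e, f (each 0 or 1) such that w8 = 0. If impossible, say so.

w8 = w7 NOR w1 must be 0, so at least one of w7, w1 is 1.
Check with a = 1 and b = 1 and c=0, d=0, e=0, f=0:
w1 = a NAND b = 1 NAND 1 = 0
w2 = w1 AND c = 0 AND 0 = 0
w3 = w2 AND w1 = 0 AND 0 = 0
w4 = w2 AND w3 = 0 AND 0 = 0
w5 = w4 OR e = 0 OR 0 = 0
w6 = w5 AND d = 0 AND 0 = 0
w7 = f NAND w6 = 0 NAND 0 = 1
w8 = w7 NOR w1 = 1 NOR 0 = 0
So w8 = 0.

c=0, d=0, e=0, f=0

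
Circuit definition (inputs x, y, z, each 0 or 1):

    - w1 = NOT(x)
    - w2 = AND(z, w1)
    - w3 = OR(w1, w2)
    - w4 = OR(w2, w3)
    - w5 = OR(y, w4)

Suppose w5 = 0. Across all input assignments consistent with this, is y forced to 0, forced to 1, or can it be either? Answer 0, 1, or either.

0

w5 = OR(y, w4) must be 0, so both y = 0 and w4 = 0.
w4 = OR(w2, w3) must be 0, so both w2 = 0 and w3 = 0.
w2 = AND(z, w1) must be 0, so at least one of z, w1 is 0.
Every assignment with w5 = 0 has y = 0; there are 2 such assignment(s).
  x=1, y=0, z=0
  x=1, y=0, z=1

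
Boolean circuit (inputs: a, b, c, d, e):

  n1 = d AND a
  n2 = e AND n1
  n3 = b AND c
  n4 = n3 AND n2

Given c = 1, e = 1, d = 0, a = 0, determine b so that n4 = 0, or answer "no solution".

n4 = n3 AND n2 must be 0, so at least one of n3, n2 is 0.
Check with c = 1, e = 1, d = 0, a = 0 and b=1:
n1 = d AND a = 0 AND 0 = 0
n2 = e AND n1 = 1 AND 0 = 0
n3 = b AND c = 1 AND 1 = 1
n4 = n3 AND n2 = 1 AND 0 = 0
So n4 = 0.

b=1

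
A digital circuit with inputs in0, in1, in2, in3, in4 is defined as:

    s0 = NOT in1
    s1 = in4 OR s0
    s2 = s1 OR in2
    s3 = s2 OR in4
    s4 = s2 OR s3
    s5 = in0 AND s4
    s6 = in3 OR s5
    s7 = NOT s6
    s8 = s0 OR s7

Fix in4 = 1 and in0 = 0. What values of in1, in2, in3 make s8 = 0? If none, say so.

in1=1, in2=0, in3=1

s8 = s0 OR s7 must be 0, so both s0 = 0 and s7 = 0.
s0 = NOT in1 must be 0, so in1 = 1.
Check with in4 = 1 and in0 = 0 and in1=1, in2=0, in3=1:
s0 = NOT in1 = NOT 1 = 0
s1 = in4 OR s0 = 1 OR 0 = 1
s2 = s1 OR in2 = 1 OR 0 = 1
s3 = s2 OR in4 = 1 OR 1 = 1
s4 = s2 OR s3 = 1 OR 1 = 1
s5 = in0 AND s4 = 0 AND 1 = 0
s6 = in3 OR s5 = 1 OR 0 = 1
s7 = NOT s6 = NOT 1 = 0
s8 = s0 OR s7 = 0 OR 0 = 0
So s8 = 0.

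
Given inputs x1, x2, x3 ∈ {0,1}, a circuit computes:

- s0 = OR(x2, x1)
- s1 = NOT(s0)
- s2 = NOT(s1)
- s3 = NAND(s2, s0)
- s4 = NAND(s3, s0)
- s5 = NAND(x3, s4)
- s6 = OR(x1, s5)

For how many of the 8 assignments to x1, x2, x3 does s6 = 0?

2

s6 = OR(x1, s5) must be 0, so both x1 = 0 and s5 = 0.
Satisfying assignments:
  x1=0, x2=0, x3=1
  x1=0, x2=1, x3=1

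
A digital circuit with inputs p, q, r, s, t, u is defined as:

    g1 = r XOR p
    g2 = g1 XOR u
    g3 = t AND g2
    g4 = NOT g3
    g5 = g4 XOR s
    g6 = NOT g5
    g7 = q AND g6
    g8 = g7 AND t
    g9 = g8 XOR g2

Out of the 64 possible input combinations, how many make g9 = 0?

32

g9 = g8 XOR g2 must be 0, so g8 and g2 are equal.
Enumerating the 64 input combinations, 32 give g9 = 0 and 32 give g9 = 1.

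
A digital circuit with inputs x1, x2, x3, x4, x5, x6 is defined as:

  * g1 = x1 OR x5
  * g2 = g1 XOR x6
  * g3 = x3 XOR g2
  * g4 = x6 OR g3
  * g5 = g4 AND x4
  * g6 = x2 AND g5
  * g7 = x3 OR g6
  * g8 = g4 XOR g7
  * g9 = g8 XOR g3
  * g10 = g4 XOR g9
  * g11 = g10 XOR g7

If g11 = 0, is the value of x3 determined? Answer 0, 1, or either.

either

Both values of x3 occur among assignments with g11 = 0:
  x3=0: x1=0, x2=0, x3=0, x4=0, x5=0, x6=0
  x3=1: x1=0, x2=0, x3=1, x4=0, x5=0, x6=1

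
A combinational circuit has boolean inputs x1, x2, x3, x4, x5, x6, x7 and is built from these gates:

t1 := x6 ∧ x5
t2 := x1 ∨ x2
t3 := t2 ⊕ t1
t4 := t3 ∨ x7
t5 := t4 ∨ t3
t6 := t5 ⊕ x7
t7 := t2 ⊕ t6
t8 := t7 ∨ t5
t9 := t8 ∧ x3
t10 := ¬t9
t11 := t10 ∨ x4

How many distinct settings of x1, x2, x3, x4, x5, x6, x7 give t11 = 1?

99

t11 = t10 ∨ x4 must be 1, so at least one of t10, x4 is 1.
Enumerating the 128 input combinations, 99 give t11 = 1 and 29 give t11 = 0.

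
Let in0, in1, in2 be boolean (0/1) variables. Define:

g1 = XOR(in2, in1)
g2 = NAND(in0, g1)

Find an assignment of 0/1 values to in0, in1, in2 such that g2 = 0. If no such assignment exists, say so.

g2 = NAND(in0, g1) must be 0, so both in0 = 1 and g1 = 1.
g1 = XOR(in2, in1) must be 1, so in2 and in1 differ.
Check with in0=1, in1=0, in2=1:
g1 = XOR(in2, in1) = XOR(1, 0) = 1
g2 = NAND(in0, g1) = NAND(1, 1) = 0
So g2 = 0 as required.

in0=1, in1=0, in2=1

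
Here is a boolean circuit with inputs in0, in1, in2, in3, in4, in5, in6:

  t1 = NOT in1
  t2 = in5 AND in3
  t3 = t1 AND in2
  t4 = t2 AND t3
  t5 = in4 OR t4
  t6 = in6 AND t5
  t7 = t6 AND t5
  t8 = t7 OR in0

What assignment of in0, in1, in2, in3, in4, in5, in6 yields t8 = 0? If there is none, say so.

t8 = t7 OR in0 must be 0, so both t7 = 0 and in0 = 0.
t7 = t6 AND t5 must be 0, so at least one of t6, t5 is 0.
Check with in0=0, in1=1, in2=1, in3=0, in4=1, in5=0, in6=0:
t1 = NOT in1 = NOT 1 = 0
t2 = in5 AND in3 = 0 AND 0 = 0
t3 = t1 AND in2 = 0 AND 1 = 0
t4 = t2 AND t3 = 0 AND 0 = 0
t5 = in4 OR t4 = 1 OR 0 = 1
t6 = in6 AND t5 = 0 AND 1 = 0
t7 = t6 AND t5 = 0 AND 1 = 0
t8 = t7 OR in0 = 0 OR 0 = 0
So t8 = 0 as required.

in0=0, in1=1, in2=1, in3=0, in4=1, in5=0, in6=0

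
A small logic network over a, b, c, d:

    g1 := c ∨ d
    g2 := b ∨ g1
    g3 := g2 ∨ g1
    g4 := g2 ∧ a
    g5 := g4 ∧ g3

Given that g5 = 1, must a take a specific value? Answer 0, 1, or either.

g5 = g4 ∧ g3 must be 1, so both g4 = 1 and g3 = 1.
g4 = g2 ∧ a must be 1, so both g2 = 1 and a = 1.
Every assignment with g5 = 1 has a = 1; there are 7 such assignment(s).

1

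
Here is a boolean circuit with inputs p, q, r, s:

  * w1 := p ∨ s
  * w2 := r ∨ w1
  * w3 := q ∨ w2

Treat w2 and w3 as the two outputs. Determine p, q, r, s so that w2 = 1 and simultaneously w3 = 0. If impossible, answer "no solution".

no solution exists

Across all 16 input combinations, none give both w2 = 1 and w3 = 0.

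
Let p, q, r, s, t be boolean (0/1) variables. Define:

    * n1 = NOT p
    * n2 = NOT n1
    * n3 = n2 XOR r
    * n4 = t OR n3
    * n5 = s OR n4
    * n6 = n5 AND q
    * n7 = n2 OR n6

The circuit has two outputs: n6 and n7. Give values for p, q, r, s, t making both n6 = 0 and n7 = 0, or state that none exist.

p=0 q=0 r=0 s=1 t=1

Check with p=0 q=0 r=0 s=1 t=1:
n1 = NOT p = NOT 0 = 1
n2 = NOT n1 = NOT 1 = 0
n3 = n2 XOR r = 0 XOR 0 = 0
n4 = t OR n3 = 1 OR 0 = 1
n5 = s OR n4 = 1 OR 1 = 1
n6 = n5 AND q = 1 AND 0 = 0
n7 = n2 OR n6 = 0 OR 0 = 0
So n6 = 0 and n7 = 0.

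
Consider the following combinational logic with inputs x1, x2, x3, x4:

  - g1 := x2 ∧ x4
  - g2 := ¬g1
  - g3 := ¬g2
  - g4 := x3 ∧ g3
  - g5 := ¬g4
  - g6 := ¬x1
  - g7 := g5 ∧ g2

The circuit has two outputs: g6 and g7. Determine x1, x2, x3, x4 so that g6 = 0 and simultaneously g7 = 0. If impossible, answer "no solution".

Check with x1=1, x2=1, x3=0, x4=1:
g1 = x2 ∧ x4 = 1 ∧ 1 = 1
g2 = ¬g1 = ¬1 = 0
g3 = ¬g2 = ¬0 = 1
g4 = x3 ∧ g3 = 0 ∧ 1 = 0
g5 = ¬g4 = ¬0 = 1
g6 = ¬x1 = ¬1 = 0
g7 = g5 ∧ g2 = 1 ∧ 0 = 0
So g6 = 0 and g7 = 0.

x1=1, x2=1, x3=0, x4=1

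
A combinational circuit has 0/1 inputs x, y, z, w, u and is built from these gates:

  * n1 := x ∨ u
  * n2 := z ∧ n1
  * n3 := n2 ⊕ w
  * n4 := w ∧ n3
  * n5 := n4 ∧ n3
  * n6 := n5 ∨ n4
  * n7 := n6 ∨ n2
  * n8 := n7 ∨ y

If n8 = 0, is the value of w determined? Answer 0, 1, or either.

0

n8 = n7 ∨ y must be 0, so both n7 = 0 and y = 0.
Every assignment with n8 = 0 has w = 0; there are 5 such assignment(s).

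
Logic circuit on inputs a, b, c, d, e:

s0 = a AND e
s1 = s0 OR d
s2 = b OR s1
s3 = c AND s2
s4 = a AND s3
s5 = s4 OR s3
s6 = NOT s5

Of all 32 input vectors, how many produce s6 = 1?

s6 = NOT s5 must be 1, so s5 = 0.
Enumerating the 32 input combinations, 19 give s6 = 1 and 13 give s6 = 0.

19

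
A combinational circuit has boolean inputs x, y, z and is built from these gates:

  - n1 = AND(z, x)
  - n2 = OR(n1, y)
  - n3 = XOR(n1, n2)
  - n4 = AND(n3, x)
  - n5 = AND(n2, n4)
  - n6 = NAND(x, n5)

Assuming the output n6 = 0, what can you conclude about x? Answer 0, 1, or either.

1

n6 = NAND(x, n5) must be 0, so both x = 1 and n5 = 1.
Every assignment with n6 = 0 has x = 1; there are 1 such assignment(s).
  x=1, y=1, z=0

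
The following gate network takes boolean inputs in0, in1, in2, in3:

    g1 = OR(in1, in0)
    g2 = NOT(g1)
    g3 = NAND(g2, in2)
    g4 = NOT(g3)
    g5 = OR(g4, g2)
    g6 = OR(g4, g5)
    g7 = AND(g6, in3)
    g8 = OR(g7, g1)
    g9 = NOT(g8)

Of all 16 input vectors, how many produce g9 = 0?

g9 = NOT(g8) must be 0, so g8 = 1.
Enumerating the 16 input combinations, 14 give g9 = 0 and 2 give g9 = 1.

14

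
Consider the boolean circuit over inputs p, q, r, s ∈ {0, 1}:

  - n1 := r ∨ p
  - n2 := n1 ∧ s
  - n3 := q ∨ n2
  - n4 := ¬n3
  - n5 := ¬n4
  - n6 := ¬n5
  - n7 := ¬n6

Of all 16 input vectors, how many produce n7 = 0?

5

n7 = ¬n6 must be 0, so n6 = 1.
n6 = ¬n5 must be 1, so n5 = 0.
Enumerating the 16 input combinations, 5 give n7 = 0 and 11 give n7 = 1.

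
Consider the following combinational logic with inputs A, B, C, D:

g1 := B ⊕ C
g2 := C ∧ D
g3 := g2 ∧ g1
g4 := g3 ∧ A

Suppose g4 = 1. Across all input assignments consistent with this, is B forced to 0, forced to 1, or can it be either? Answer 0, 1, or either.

g4 = g3 ∧ A must be 1, so both g3 = 1 and A = 1.
g3 = g2 ∧ g1 must be 1, so both g2 = 1 and g1 = 1.
Every assignment with g4 = 1 has B = 0; there are 1 such assignment(s).
  A=1, B=0, C=1, D=1

0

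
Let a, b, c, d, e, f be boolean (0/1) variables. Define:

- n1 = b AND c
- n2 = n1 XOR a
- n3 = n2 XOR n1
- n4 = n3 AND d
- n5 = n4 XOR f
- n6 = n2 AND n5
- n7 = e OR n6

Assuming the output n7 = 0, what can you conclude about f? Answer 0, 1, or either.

Both values of f occur among assignments with n7 = 0:
  f=0: a=0, b=0, c=0, d=0, e=0, f=0
  f=1: a=0, b=0, c=0, d=0, e=0, f=1

either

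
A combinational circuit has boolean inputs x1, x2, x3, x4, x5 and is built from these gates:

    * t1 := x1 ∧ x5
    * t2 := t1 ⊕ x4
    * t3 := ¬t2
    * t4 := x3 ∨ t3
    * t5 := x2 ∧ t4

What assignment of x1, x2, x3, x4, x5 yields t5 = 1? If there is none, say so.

x1=0, x2=1, x3=1, x4=1, x5=0

t5 = x2 ∧ t4 must be 1, so both x2 = 1 and t4 = 1.
Check with x1=0, x2=1, x3=1, x4=1, x5=0:
t1 = x1 ∧ x5 = 0 ∧ 0 = 0
t2 = t1 ⊕ x4 = 0 ⊕ 1 = 1
t3 = ¬t2 = ¬1 = 0
t4 = x3 ∨ t3 = 1 ∨ 0 = 1
t5 = x2 ∧ t4 = 1 ∧ 1 = 1
So t5 = 1 as required.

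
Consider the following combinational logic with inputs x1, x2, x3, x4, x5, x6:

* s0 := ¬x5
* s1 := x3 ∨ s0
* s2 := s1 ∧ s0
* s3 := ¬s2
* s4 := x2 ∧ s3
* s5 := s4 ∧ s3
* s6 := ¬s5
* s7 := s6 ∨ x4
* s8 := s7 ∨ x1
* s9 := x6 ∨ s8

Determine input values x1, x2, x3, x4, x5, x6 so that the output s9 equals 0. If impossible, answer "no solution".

x1=0, x2=1, x3=0, x4=0, x5=1, x6=0

s9 = x6 ∨ s8 must be 0, so both x6 = 0 and s8 = 0.
s8 = s7 ∨ x1 must be 0, so both s7 = 0 and x1 = 0.
Check with x1=0, x2=1, x3=0, x4=0, x5=1, x6=0:
s0 = ¬x5 = ¬1 = 0
s1 = x3 ∨ s0 = 0 ∨ 0 = 0
s2 = s1 ∧ s0 = 0 ∧ 0 = 0
s3 = ¬s2 = ¬0 = 1
s4 = x2 ∧ s3 = 1 ∧ 1 = 1
s5 = s4 ∧ s3 = 1 ∧ 1 = 1
s6 = ¬s5 = ¬1 = 0
s7 = s6 ∨ x4 = 0 ∨ 0 = 0
s8 = s7 ∨ x1 = 0 ∨ 0 = 0
s9 = x6 ∨ s8 = 0 ∨ 0 = 0
So s9 = 0 as required.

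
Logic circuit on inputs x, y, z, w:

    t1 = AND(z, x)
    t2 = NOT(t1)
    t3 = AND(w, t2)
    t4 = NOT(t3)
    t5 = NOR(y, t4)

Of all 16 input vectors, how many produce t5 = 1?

t5 = NOR(y, t4) must be 1, so both y = 0 and t4 = 0.
t4 = NOT(t3) must be 0, so t3 = 1.
Enumerating the 16 input combinations, 3 give t5 = 1 and 13 give t5 = 0.

3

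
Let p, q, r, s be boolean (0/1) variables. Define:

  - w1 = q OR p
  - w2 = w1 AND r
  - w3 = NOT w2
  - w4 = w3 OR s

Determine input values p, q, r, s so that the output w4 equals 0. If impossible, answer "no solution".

w4 = w3 OR s must be 0, so both w3 = 0 and s = 0.
w3 = NOT w2 must be 0, so w2 = 1.
w2 = w1 AND r must be 1, so both w1 = 1 and r = 1.
Check with p=1, q=1, r=1, s=0:
w1 = q OR p = 1 OR 1 = 1
w2 = w1 AND r = 1 AND 1 = 1
w3 = NOT w2 = NOT 1 = 0
w4 = w3 OR s = 0 OR 0 = 0
So w4 = 0 as required.

p=1, q=1, r=1, s=0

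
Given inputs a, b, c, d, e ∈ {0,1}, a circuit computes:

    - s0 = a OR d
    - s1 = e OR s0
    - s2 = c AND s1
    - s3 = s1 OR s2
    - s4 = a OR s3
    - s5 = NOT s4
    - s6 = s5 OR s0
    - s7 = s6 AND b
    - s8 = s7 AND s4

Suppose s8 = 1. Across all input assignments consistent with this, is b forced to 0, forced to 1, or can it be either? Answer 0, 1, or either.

1

s8 = s7 AND s4 must be 1, so both s7 = 1 and s4 = 1.
s7 = s6 AND b must be 1, so both s6 = 1 and b = 1.
s4 = a OR s3 must be 1, so at least one of a, s3 is 1.
Every assignment with s8 = 1 has b = 1; there are 12 such assignment(s).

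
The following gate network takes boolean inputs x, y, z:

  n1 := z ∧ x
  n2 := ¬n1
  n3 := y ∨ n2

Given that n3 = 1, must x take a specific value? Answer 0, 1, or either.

Both values of x occur among assignments with n3 = 1:
  x=0: x=0, y=0, z=0
  x=1: x=1, y=0, z=0

either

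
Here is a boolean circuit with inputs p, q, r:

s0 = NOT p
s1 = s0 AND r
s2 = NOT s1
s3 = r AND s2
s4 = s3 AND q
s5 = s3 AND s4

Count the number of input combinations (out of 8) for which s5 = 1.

1

s5 = s3 AND s4 must be 1, so both s3 = 1 and s4 = 1.
s3 = r AND s2 must be 1, so both r = 1 and s2 = 1.
s4 = s3 AND q must be 1, so both s3 = 1 and q = 1.
Satisfying assignments:
  p=1, q=1, r=1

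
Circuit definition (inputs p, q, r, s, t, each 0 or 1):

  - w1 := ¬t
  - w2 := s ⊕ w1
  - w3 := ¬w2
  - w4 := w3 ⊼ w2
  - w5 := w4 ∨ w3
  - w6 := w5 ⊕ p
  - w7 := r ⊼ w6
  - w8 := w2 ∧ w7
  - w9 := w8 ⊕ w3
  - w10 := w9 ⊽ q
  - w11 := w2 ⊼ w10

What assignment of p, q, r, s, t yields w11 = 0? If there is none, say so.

p=0 q=0 r=1 s=0 t=0

Check with p=0 q=0 r=1 s=0 t=0:
w1 = ¬t = ¬0 = 1
w2 = s ⊕ w1 = 0 ⊕ 1 = 1
w3 = ¬w2 = ¬1 = 0
w4 = w3 ⊼ w2 = 0 ⊼ 1 = 1
w5 = w4 ∨ w3 = 1 ∨ 0 = 1
w6 = w5 ⊕ p = 1 ⊕ 0 = 1
w7 = r ⊼ w6 = 1 ⊼ 1 = 0
w8 = w2 ∧ w7 = 1 ∧ 0 = 0
w9 = w8 ⊕ w3 = 0 ⊕ 0 = 0
w10 = w9 ⊽ q = 0 ⊽ 0 = 1
w11 = w2 ⊼ w10 = 1 ⊼ 1 = 0
So w11 = 0 as required.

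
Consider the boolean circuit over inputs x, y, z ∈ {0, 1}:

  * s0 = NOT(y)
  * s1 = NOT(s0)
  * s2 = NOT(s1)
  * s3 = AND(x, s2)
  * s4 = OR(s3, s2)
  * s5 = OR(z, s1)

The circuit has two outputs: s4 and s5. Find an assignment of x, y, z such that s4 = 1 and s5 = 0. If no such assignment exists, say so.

Check with x=0, y=0, z=0:
s0 = NOT(y) = NOT 0 = 1
s1 = NOT(s0) = NOT 1 = 0
s2 = NOT(s1) = NOT 0 = 1
s3 = AND(x, s2) = AND(0, 1) = 0
s4 = OR(s3, s2) = OR(0, 1) = 1
s5 = OR(z, s1) = OR(0, 0) = 0
So s4 = 1 and s5 = 0.

x=0, y=0, z=0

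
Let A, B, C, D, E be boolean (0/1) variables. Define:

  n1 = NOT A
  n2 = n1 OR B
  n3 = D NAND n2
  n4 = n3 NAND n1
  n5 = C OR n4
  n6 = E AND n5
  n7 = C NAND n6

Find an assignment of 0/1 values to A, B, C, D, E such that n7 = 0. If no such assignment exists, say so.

A=0 B=0 C=1 D=0 E=1

Check with A=0 B=0 C=1 D=0 E=1:
n1 = NOT A = NOT 0 = 1
n2 = n1 OR B = 1 OR 0 = 1
n3 = D NAND n2 = 0 NAND 1 = 1
n4 = n3 NAND n1 = 1 NAND 1 = 0
n5 = C OR n4 = 1 OR 0 = 1
n6 = E AND n5 = 1 AND 1 = 1
n7 = C NAND n6 = 1 NAND 1 = 0
So n7 = 0 as required.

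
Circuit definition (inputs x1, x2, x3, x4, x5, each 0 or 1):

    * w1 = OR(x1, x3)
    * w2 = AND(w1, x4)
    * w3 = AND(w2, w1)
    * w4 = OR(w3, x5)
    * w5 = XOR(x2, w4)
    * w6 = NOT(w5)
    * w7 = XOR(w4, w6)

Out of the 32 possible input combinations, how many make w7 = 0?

16

w7 = XOR(w4, w6) must be 0, so w4 and w6 are equal.
Enumerating the 32 input combinations, 16 give w7 = 0 and 16 give w7 = 1.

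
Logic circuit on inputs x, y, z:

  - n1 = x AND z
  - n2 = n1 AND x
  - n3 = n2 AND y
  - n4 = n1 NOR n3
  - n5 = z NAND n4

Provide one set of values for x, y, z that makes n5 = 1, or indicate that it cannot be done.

n5 = z NAND n4 must be 1, so at least one of z, n4 is 0.
Check with x=0, y=1, z=0:
n1 = x AND z = 0 AND 0 = 0
n2 = n1 AND x = 0 AND 0 = 0
n3 = n2 AND y = 0 AND 1 = 0
n4 = n1 NOR n3 = 0 NOR 0 = 1
n5 = z NAND n4 = 0 NAND 1 = 1
So n5 = 1 as required.

x=0, y=1, z=0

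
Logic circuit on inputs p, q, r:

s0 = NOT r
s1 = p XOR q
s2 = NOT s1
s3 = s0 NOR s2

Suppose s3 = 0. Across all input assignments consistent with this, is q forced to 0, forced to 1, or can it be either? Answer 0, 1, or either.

Both values of q occur among assignments with s3 = 0:
  q=0: p=0, q=0, r=0
  q=1: p=0, q=1, r=0

either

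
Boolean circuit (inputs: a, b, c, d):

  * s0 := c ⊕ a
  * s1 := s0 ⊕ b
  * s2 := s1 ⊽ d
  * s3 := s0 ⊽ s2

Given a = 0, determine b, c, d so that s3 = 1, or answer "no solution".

b=1, c=0, d=1

Check with a = 0 and b=1, c=0, d=1:
s0 = c ⊕ a = 0 ⊕ 0 = 0
s1 = s0 ⊕ b = 0 ⊕ 1 = 1
s2 = s1 ⊽ d = 1 ⊽ 1 = 0
s3 = s0 ⊽ s2 = 0 ⊽ 0 = 1
So s3 = 1.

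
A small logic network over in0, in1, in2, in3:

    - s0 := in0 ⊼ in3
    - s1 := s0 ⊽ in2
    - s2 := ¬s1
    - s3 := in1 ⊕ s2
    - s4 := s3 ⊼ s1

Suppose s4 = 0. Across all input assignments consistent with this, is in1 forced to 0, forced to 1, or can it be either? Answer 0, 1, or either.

s4 = s3 ⊼ s1 must be 0, so both s3 = 1 and s1 = 1.
Every assignment with s4 = 0 has in1 = 1; there are 1 such assignment(s).
  in0=1, in1=1, in2=0, in3=1

1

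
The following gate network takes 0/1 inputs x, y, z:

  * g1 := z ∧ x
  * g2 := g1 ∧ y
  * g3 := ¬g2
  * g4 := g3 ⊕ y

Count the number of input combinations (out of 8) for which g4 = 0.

3

g4 = g3 ⊕ y must be 0, so g3 and y are equal.
Satisfying assignments:
  x=0, y=1, z=0
  x=0, y=1, z=1
  x=1, y=1, z=0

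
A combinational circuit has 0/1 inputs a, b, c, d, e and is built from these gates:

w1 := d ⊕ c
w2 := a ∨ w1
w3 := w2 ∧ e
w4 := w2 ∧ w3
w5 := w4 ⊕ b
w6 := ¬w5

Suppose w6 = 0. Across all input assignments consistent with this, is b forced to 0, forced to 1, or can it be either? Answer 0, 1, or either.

Both values of b occur among assignments with w6 = 0:
  b=0: a=0, b=0, c=0, d=1, e=1
  b=1: a=0, b=1, c=0, d=0, e=0

either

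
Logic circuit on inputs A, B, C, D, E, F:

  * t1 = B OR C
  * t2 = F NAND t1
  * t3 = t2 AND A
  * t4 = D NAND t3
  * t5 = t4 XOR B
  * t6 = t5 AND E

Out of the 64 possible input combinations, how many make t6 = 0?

49

t6 = t5 AND E must be 0, so at least one of t5, E is 0.
Enumerating the 64 input combinations, 49 give t6 = 0 and 15 give t6 = 1.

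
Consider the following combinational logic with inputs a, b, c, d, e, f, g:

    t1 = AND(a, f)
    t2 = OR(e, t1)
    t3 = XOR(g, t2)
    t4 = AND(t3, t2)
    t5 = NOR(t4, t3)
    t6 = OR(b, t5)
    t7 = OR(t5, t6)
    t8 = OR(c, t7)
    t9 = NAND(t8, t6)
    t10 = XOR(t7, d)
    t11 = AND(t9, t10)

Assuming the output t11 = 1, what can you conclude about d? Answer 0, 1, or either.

t11 = AND(t9, t10) must be 1, so both t9 = 1 and t10 = 1.
t9 = NAND(t8, t6) must be 1, so at least one of t8, t6 is 0.
t10 = XOR(t7, d) must be 1, so t7 and d differ.
Every assignment with t11 = 1 has d = 1; there are 16 such assignment(s).

1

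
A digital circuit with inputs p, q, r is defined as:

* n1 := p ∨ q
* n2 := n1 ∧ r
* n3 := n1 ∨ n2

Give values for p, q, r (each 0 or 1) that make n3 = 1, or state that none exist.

p=1, q=0, r=1

n3 = n1 ∨ n2 must be 1, so at least one of n1, n2 is 1.
Check with p=1, q=0, r=1:
n1 = p ∨ q = 1 ∨ 0 = 1
n2 = n1 ∧ r = 1 ∧ 1 = 1
n3 = n1 ∨ n2 = 1 ∨ 1 = 1
So n3 = 1 as required.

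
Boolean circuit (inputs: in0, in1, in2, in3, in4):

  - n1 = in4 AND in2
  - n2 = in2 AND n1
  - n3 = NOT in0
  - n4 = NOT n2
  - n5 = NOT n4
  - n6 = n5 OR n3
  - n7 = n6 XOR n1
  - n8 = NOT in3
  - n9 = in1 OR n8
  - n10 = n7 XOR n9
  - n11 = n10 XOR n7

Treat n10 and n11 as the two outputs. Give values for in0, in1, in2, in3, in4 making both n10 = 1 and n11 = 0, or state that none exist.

in0=0, in1=0, in2=0, in3=1, in4=1

Check with in0=0, in1=0, in2=0, in3=1, in4=1:
n1 = in4 AND in2 = 1 AND 0 = 0
n2 = in2 AND n1 = 0 AND 0 = 0
n3 = NOT in0 = NOT 0 = 1
n4 = NOT n2 = NOT 0 = 1
n5 = NOT n4 = NOT 1 = 0
n6 = n5 OR n3 = 0 OR 1 = 1
n7 = n6 XOR n1 = 1 XOR 0 = 1
n8 = NOT in3 = NOT 1 = 0
n9 = in1 OR n8 = 0 OR 0 = 0
n10 = n7 XOR n9 = 1 XOR 0 = 1
n11 = n10 XOR n7 = 1 XOR 1 = 0
So n10 = 1 and n11 = 0.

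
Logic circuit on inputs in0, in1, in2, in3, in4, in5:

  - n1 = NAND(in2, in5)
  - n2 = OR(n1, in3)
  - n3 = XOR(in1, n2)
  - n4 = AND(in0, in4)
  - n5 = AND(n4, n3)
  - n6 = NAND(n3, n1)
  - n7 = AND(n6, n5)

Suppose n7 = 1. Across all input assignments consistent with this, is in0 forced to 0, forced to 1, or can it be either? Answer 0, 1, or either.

1

n7 = AND(n6, n5) must be 1, so both n6 = 1 and n5 = 1.
Every assignment with n7 = 1 has in0 = 1; there are 2 such assignment(s).
  in0=1, in1=0, in2=1, in3=1, in4=1, in5=1
  in0=1, in1=1, in2=1, in3=0, in4=1, in5=1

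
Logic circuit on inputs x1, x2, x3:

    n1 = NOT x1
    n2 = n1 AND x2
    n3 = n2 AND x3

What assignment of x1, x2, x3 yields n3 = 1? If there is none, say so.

n3 = n2 AND x3 must be 1, so both n2 = 1 and x3 = 1.
Check with x1=0, x2=1, x3=1:
n1 = NOT x1 = NOT 0 = 1
n2 = n1 AND x2 = 1 AND 1 = 1
n3 = n2 AND x3 = 1 AND 1 = 1
So n3 = 1 as required.

x1=0, x2=1, x3=1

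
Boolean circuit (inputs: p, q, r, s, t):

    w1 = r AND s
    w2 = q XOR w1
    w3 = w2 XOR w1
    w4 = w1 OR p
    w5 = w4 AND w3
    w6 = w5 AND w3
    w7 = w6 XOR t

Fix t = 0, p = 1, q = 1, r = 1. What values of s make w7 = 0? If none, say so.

With t = 0, p = 1, q = 1, r = 1 fixed, none of the 2 settings of s give w7 = 0.
For example, with s=0:
w1 = r AND s = 1 AND 0 = 0
w2 = q XOR w1 = 1 XOR 0 = 1
w3 = w2 XOR w1 = 1 XOR 0 = 1
w4 = w1 OR p = 0 OR 1 = 1
w5 = w4 AND w3 = 1 AND 1 = 1
w6 = w5 AND w3 = 1 AND 1 = 1
w7 = w6 XOR t = 1 XOR 0 = 1
giving w7 = 1 ≠ 0.

no solution exists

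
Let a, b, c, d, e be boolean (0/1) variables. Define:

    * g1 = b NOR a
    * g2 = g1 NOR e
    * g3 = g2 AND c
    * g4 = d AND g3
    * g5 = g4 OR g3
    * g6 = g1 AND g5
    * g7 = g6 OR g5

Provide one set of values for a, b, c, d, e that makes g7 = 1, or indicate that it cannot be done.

a=0 b=1 c=1 d=1 e=0

g7 = g6 OR g5 must be 1, so at least one of g6, g5 is 1.
Check with a=0 b=1 c=1 d=1 e=0:
g1 = b NOR a = 1 NOR 0 = 0
g2 = g1 NOR e = 0 NOR 0 = 1
g3 = g2 AND c = 1 AND 1 = 1
g4 = d AND g3 = 1 AND 1 = 1
g5 = g4 OR g3 = 1 OR 1 = 1
g6 = g1 AND g5 = 0 AND 1 = 0
g7 = g6 OR g5 = 0 OR 1 = 1
So g7 = 1 as required.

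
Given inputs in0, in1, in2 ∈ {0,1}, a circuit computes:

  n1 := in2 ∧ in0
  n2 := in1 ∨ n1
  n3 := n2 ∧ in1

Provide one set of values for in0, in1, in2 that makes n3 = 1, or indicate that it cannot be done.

Check with in0=0, in1=1, in2=0:
n1 = in2 ∧ in0 = 0 ∧ 0 = 0
n2 = in1 ∨ n1 = 1 ∨ 0 = 1
n3 = n2 ∧ in1 = 1 ∧ 1 = 1
So n3 = 1 as required.

in0=0, in1=1, in2=0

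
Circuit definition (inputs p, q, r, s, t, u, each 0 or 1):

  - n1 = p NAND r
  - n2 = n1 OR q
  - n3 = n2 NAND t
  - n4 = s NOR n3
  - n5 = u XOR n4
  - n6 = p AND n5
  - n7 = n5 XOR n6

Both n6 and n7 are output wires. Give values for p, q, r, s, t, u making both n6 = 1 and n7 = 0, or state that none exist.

p=1 q=0 r=1 s=1 t=0 u=1

Check with p=1 q=0 r=1 s=1 t=0 u=1:
n1 = p NAND r = 1 NAND 1 = 0
n2 = n1 OR q = 0 OR 0 = 0
n3 = n2 NAND t = 0 NAND 0 = 1
n4 = s NOR n3 = 1 NOR 1 = 0
n5 = u XOR n4 = 1 XOR 0 = 1
n6 = p AND n5 = 1 AND 1 = 1
n7 = n5 XOR n6 = 1 XOR 1 = 0
So n6 = 1 and n7 = 0.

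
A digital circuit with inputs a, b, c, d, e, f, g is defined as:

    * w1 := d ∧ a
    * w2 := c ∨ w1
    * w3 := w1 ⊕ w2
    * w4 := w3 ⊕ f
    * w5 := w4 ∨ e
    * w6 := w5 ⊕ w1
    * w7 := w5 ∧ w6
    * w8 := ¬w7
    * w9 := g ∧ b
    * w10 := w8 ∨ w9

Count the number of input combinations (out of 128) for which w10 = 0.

w10 = w8 ∨ w9 must be 0, so both w8 = 0 and w9 = 0.
w8 = ¬w7 must be 0, so w7 = 1.
w9 = g ∧ b must be 0, so at least one of g, b is 0.
Enumerating the 128 input combinations, 54 give w10 = 0 and 74 give w10 = 1.

54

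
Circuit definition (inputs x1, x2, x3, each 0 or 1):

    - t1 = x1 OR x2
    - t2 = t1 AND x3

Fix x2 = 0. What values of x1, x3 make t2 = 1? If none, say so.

t2 = t1 AND x3 must be 1, so both t1 = 1 and x3 = 1.
Check with x2 = 0 and x1=1, x3=1:
t1 = x1 OR x2 = 1 OR 0 = 1
t2 = t1 AND x3 = 1 AND 1 = 1
So t2 = 1.

x1=1, x3=1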